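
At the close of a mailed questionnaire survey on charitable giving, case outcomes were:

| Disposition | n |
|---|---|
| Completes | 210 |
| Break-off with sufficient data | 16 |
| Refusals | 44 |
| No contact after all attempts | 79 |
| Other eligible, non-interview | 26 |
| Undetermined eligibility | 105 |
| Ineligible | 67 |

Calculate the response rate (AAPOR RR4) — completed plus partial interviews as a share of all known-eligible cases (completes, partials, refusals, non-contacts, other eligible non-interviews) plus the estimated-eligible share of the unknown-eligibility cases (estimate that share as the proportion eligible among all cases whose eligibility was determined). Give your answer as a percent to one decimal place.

48.7%

Numerator: 210 + 16 = 226
Determined eligible: 210 + 16 + 44 + 79 + 26 = 375
e = 375 / (375 + 67) = 375 / 442 = 0.8484
Estimated eligible among unknowns: 0.8484 × 105 = 89.08
Denom: 375 + 89.08 = 464.08
RR4 = 226 / 464.08 = 0.4870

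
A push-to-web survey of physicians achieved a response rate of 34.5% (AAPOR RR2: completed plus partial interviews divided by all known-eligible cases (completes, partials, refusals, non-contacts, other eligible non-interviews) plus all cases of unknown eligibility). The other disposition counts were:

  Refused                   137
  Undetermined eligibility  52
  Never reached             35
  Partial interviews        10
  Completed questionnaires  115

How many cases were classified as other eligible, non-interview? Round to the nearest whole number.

13

Numerator: 115 + 10 = 125
RR2 = 125 / D = 0.345
D = 125 / 0.345 = 362.3
Rest of base = 349
other eligible, non-interview = 362.3 − 349 ≈ 13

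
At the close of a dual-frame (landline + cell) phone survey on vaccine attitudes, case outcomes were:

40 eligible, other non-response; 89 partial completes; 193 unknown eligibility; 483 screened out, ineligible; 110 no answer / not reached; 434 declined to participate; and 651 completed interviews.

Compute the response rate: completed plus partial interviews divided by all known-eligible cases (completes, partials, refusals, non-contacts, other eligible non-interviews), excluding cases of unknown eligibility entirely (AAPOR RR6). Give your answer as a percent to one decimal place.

55.9%

Num: 651 + 89 = 740
Denom: 651 + 89 + 434 + 110 + 40 = 1324
RR6 = 740 / 1324 = 0.5589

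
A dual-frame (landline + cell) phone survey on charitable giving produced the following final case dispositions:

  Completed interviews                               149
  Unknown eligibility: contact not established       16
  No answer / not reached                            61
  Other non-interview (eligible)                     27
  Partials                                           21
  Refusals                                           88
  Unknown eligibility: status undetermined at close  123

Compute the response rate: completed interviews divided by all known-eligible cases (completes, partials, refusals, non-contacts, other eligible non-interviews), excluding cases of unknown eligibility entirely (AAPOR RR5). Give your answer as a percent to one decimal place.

43.1%

Undetermined eligibility = 16 + 123 = 139
Num: 149
Base: 149 + 21 + 88 + 61 + 27 = 346
RR5 = 149 / 346 = 0.4306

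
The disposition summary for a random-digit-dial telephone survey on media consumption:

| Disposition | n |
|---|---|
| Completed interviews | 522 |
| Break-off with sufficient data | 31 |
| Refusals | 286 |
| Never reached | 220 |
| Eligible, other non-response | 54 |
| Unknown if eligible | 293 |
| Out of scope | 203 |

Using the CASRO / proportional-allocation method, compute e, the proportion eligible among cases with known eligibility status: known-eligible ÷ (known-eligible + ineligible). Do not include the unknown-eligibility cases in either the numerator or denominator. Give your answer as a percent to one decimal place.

84.6%

Known eligible = 522 + 31 + 286 + 220 + 54 = 1113
e = 1113 / (1113 + 203) = 1113 / 1316 = 0.8457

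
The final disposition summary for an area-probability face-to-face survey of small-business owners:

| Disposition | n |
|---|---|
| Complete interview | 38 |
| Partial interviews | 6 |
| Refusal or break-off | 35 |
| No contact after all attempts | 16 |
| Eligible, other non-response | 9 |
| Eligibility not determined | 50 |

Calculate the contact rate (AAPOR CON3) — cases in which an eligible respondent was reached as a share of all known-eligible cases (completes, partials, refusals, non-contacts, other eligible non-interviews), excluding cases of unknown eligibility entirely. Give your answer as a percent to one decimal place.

84.6%

Top → 38 + 6 + 35 + 9 = 88
Denominator → 38 + 6 + 35 + 16 + 9 = 104
CON3 = 88 / 104 = 0.8462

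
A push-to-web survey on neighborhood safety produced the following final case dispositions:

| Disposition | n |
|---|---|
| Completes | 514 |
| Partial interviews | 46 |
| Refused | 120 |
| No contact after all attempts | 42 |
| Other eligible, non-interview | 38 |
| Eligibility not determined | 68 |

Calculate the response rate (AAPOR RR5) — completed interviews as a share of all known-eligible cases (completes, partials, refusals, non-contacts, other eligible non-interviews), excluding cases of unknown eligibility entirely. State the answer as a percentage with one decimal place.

67.6%

Num = 514
Denom = 514 + 46 + 120 + 42 + 38 = 760
RR5 = 514 / 760 = 0.6763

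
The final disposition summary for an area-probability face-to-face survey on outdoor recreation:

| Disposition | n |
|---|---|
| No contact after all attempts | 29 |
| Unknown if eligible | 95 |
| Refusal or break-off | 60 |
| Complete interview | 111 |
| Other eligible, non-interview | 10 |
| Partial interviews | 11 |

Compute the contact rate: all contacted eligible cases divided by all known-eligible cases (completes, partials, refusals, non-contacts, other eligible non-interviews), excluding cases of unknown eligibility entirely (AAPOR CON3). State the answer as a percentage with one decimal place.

86.9%

Numerator = 111 + 11 + 60 + 10 = 192
Base = 111 + 11 + 60 + 29 + 10 = 221
CON3 = 192 / 221 = 0.8688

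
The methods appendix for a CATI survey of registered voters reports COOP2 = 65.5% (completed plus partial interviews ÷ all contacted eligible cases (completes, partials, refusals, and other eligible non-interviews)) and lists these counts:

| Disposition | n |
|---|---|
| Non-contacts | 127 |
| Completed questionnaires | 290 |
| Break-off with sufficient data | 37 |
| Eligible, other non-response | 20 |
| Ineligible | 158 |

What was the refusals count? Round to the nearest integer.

152

Numerator = 290 + 37 = 327
COOP2 = 327 / D = 0.655
D = 327 / 0.655 = 499.2
Rest of base = 347
refusals = 499.2 − 347 ≈ 152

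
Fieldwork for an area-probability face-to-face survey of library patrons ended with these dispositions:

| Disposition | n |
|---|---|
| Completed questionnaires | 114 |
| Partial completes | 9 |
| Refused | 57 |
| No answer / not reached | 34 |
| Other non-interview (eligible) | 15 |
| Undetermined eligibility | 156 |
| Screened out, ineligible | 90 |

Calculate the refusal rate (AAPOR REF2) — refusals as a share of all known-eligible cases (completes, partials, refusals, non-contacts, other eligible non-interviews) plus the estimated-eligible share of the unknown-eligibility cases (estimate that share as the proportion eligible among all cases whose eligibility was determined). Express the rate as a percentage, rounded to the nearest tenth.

16.7%

Num: 57
Determined eligible: 114 + 9 + 57 + 34 + 15 = 229
e = 229 / (229 + 90) = 229 / 319 = 0.7179
e × U: 0.7179 × 156 = 111.99
Denom: 229 + 111.99 = 340.99
REF2 = 57 / 340.99 = 0.1672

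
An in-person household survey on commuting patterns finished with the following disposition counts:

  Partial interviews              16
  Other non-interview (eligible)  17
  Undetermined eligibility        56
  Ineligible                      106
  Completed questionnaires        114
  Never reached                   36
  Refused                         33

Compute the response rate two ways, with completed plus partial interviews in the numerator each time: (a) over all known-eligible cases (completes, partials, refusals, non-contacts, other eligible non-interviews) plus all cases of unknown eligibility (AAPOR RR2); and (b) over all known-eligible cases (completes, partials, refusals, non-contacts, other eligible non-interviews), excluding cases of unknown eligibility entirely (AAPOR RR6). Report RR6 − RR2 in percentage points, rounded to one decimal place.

12.4

Num: 114 + 16 = 130
Denom: 114 + 16 + 33 + 36 + 17 + 56 = 272
RR2 = 130 / 272 = 0.4779
Denom: 114 + 16 + 33 + 36 + 17 = 216
RR6 = 130 / 216 = 0.6019
Difference = 60.19 − 47.79 = 12.40 percentage points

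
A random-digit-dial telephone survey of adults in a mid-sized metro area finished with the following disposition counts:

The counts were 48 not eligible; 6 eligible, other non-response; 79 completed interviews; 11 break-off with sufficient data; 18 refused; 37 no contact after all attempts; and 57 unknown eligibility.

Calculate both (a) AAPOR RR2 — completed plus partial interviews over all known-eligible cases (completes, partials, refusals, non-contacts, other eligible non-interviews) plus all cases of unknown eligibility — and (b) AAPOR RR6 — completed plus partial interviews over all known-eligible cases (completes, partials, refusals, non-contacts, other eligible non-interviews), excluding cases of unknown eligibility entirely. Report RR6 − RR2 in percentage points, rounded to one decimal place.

16.3

Num → 79 + 11 = 90
Base → 79 + 11 + 18 + 37 + 6 + 57 = 208
RR2 = 90 / 208 = 0.4327
Base → 79 + 11 + 18 + 37 + 6 = 151
RR6 = 90 / 151 = 0.5960
Difference = 59.60 − 43.27 = 16.33 percentage points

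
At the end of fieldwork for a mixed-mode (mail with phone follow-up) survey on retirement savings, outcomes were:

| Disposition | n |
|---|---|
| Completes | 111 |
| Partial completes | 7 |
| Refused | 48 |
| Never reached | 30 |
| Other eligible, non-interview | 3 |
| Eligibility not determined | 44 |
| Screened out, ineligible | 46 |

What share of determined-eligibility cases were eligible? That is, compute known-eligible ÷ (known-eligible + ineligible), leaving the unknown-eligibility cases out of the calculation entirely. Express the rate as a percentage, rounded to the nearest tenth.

Eligible (known) = 111 + 7 + 48 + 30 + 3 = 199
e = 199 / (199 + 46) = 199 / 245 = 0.8122

81.2%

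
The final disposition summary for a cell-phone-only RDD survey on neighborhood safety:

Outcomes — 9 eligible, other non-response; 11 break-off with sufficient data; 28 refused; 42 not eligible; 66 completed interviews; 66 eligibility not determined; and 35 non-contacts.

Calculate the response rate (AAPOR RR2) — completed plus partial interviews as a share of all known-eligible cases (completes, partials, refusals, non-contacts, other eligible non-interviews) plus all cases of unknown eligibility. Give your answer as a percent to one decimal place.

Numerator → 66 + 11 = 77
Denominator → 66 + 11 + 28 + 35 + 9 + 66 = 215
RR2 = 77 / 215 = 0.3581

35.8%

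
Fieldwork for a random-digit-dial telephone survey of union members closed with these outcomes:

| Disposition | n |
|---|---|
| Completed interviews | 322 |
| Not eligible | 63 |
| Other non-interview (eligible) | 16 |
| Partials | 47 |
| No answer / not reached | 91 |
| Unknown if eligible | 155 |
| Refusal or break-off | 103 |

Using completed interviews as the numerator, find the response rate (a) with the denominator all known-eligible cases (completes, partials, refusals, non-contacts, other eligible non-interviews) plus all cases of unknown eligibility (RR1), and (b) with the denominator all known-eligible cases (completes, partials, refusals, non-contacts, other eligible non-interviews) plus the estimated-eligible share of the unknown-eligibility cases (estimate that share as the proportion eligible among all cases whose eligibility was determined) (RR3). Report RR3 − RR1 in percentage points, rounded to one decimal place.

Num → 322
Denom → 322 + 47 + 103 + 91 + 16 + 155 = 734
RR1 = 322 / 734 = 0.4387
Determined eligible → 322 + 47 + 103 + 91 + 16 = 579
e = 579 / (579 + 63) = 579 / 642 = 0.9019
Estimated eligible among unknowns → 0.9019 × 155 = 139.79
Denom → 579 + 139.79 = 718.79
RR3 = 322 / 718.79 = 0.4480
Difference = 44.80 − 43.87 = 0.93 percentage points

0.9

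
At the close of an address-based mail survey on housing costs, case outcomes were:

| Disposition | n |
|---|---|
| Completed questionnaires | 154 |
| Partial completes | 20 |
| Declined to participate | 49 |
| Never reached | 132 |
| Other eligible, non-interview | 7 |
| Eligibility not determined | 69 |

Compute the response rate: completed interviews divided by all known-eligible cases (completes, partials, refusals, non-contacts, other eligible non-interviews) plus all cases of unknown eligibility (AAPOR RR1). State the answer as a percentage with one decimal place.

35.7%

Num = 154
Base = 154 + 20 + 49 + 132 + 7 + 69 = 431
RR1 = 154 / 431 = 0.3573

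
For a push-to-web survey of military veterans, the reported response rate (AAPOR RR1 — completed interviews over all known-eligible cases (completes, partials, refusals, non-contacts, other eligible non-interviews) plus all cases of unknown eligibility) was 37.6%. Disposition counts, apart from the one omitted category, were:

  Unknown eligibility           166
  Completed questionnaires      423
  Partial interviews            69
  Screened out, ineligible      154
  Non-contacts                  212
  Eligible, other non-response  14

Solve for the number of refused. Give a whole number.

241

RR1 = 423 / D = 0.376
D = 423 / 0.376 = 1125.0
Rest of base = 884
refused = 1125.0 − 884 ≈ 241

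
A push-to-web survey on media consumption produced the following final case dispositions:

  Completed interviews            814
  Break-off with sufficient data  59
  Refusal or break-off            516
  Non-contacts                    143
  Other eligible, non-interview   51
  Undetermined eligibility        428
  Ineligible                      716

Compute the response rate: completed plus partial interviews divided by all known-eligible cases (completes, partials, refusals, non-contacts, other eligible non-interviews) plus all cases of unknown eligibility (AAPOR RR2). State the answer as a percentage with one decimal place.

43.4%

Numerator: 814 + 59 = 873
Base: 814 + 59 + 516 + 143 + 51 + 428 = 2011
RR2 = 873 / 2011 = 0.4341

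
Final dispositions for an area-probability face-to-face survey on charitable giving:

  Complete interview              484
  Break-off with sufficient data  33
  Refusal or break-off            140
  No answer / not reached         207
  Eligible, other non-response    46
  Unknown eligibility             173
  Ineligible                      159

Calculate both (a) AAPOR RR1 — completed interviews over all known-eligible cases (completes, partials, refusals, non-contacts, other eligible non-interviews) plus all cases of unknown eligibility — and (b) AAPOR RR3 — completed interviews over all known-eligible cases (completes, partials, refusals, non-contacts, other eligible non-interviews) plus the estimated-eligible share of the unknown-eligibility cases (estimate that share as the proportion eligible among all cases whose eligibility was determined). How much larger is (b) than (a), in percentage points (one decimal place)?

1.1

Num = 484
Base = 484 + 33 + 140 + 207 + 46 + 173 = 1083
RR1 = 484 / 1083 = 0.4469
Determined eligible = 484 + 33 + 140 + 207 + 46 = 910
e = 910 / (910 + 159) = 910 / 1069 = 0.8513
e × U = 0.8513 × 173 = 147.27
Base = 910 + 147.27 = 1057.27
RR3 = 484 / 1057.27 = 0.4578
Difference = 45.78 − 44.69 = 1.09 percentage points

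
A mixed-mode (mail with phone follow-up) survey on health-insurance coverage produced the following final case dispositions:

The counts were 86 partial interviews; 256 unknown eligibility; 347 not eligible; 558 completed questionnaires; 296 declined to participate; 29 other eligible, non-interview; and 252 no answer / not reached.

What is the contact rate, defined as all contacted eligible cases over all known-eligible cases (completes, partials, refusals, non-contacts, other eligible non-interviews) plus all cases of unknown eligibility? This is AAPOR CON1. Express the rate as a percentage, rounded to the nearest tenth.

Numerator = 558 + 86 + 296 + 29 = 969
Denominator = 558 + 86 + 296 + 252 + 29 + 256 = 1477
CON1 = 969 / 1477 = 0.6561

65.6%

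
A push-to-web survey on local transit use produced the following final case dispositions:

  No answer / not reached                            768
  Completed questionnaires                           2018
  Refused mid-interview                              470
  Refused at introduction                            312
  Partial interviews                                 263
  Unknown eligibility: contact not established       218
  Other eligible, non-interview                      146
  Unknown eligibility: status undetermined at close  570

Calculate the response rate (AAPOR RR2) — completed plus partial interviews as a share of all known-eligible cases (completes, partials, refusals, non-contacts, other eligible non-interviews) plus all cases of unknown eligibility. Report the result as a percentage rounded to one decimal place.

Declined to participate = 312 + 470 = 782
Eligibility not determined = 218 + 570 = 788
Num = 2018 + 263 = 2281
Denom = 2018 + 263 + 782 + 768 + 146 + 788 = 4765
RR2 = 2281 / 4765 = 0.4787

47.9%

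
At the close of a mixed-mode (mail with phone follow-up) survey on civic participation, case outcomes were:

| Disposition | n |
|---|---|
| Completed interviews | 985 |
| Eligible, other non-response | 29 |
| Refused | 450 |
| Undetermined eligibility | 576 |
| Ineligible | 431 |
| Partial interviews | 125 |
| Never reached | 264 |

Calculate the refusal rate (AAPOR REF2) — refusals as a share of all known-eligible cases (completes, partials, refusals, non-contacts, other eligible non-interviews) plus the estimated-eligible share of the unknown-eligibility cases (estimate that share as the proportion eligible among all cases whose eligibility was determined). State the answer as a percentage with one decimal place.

19.4%

Num → 450
Determined eligible → 985 + 125 + 450 + 264 + 29 = 1853
e = 1853 / (1853 + 431) = 1853 / 2284 = 0.8113
Eligible share of unknowns → 0.8113 × 576 = 467.31
Base → 1853 + 467.31 = 2320.31
REF2 = 450 / 2320.31 = 0.1939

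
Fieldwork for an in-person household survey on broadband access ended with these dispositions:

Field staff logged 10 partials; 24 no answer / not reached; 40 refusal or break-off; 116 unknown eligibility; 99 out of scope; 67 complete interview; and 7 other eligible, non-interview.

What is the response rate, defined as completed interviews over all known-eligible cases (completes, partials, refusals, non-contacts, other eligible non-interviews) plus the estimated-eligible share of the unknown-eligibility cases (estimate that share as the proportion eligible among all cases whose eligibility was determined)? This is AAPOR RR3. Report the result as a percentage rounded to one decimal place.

30.8%

Top = 67
Eligible (known) = 67 + 10 + 40 + 24 + 7 = 148
e = 148 / (148 + 99) = 148 / 247 = 0.5992
e × U = 0.5992 × 116 = 69.51
Denominator = 148 + 69.51 = 217.51
RR3 = 67 / 217.51 = 0.3080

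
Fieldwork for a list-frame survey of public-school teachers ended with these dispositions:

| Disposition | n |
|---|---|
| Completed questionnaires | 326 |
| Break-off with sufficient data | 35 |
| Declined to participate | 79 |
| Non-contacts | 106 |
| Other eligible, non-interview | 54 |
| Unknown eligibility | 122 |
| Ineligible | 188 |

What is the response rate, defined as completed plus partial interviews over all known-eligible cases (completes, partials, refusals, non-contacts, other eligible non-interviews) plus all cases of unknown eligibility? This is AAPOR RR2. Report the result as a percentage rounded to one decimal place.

50.0%

Top: 326 + 35 = 361
Denominator: 326 + 35 + 79 + 106 + 54 + 122 = 722
RR2 = 361 / 722 = 0.5000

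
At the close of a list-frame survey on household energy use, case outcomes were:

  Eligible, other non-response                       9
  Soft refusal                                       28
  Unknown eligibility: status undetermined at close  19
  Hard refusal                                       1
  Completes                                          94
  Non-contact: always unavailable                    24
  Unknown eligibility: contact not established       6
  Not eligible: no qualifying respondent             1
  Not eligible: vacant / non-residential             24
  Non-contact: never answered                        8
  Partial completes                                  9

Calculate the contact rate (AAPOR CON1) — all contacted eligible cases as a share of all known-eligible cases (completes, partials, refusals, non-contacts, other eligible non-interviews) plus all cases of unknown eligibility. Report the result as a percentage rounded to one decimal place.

71.2%

Refusal or break-off = 1 + 28 = 29
Never reached = 8 + 24 = 32
Undetermined eligibility = 6 + 19 = 25
Out of scope = 1 + 24 = 25
Num → 94 + 9 + 29 + 9 = 141
Base → 94 + 9 + 29 + 32 + 9 + 25 = 198
CON1 = 141 / 198 = 0.7121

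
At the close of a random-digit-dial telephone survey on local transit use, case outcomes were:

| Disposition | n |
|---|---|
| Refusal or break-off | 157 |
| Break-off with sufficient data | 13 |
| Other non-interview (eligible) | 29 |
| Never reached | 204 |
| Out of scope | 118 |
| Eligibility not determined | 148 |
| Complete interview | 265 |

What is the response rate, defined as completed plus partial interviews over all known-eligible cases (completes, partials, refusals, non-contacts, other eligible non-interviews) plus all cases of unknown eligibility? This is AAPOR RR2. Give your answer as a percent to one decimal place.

34.1%

Numerator = 265 + 13 = 278
Denominator = 265 + 13 + 157 + 204 + 29 + 148 = 816
RR2 = 278 / 816 = 0.3407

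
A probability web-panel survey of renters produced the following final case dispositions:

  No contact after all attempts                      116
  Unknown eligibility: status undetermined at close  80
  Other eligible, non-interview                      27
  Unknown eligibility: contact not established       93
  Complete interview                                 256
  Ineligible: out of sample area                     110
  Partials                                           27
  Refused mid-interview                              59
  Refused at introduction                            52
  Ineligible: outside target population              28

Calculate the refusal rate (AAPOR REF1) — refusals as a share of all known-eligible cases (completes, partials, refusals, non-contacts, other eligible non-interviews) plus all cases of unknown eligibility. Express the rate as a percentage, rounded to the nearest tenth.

Refusals = 52 + 59 = 111
Unknown eligibility = 93 + 80 = 173
Out of scope = 28 + 110 = 138
Numerator → 111
Denominator → 256 + 27 + 111 + 116 + 27 + 173 = 710
REF1 = 111 / 710 = 0.1563

15.6%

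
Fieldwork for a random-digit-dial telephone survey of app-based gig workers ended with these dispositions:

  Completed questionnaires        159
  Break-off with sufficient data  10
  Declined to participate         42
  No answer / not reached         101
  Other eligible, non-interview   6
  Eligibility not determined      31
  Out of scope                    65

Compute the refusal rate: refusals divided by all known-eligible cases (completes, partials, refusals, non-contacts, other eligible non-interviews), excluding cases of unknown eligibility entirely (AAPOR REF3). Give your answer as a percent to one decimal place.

13.2%

Top = 42
Base = 159 + 10 + 42 + 101 + 6 = 318
REF3 = 42 / 318 = 0.1321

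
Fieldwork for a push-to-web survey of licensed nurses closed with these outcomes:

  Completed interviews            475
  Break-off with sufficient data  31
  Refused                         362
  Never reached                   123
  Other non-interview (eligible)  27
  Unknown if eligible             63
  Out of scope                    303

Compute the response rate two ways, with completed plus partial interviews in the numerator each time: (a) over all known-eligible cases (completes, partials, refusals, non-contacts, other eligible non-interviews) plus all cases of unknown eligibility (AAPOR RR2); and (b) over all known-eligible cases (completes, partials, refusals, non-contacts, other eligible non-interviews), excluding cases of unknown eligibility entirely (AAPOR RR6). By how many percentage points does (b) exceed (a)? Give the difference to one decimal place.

Numerator → 475 + 31 = 506
Denominator → 475 + 31 + 362 + 123 + 27 + 63 = 1081
RR2 = 506 / 1081 = 0.4681
Denominator → 475 + 31 + 362 + 123 + 27 = 1018
RR6 = 506 / 1018 = 0.4971
Difference = 49.71 − 46.81 = 2.90 percentage points

2.9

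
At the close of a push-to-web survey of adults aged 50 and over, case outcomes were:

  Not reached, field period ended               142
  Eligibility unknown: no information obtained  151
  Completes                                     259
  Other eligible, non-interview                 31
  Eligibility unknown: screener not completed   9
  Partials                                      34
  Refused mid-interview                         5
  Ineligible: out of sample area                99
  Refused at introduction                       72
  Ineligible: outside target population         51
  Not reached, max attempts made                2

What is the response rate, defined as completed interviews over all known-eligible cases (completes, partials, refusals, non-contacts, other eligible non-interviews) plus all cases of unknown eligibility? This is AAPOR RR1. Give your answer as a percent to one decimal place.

Refusal or break-off = 72 + 5 = 77
Never reached = 142 + 2 = 144
Unknown if eligible = 9 + 151 = 160
Not eligible = 51 + 99 = 150
Num → 259
Denom → 259 + 34 + 77 + 144 + 31 + 160 = 705
RR1 = 259 / 705 = 0.3674

36.7%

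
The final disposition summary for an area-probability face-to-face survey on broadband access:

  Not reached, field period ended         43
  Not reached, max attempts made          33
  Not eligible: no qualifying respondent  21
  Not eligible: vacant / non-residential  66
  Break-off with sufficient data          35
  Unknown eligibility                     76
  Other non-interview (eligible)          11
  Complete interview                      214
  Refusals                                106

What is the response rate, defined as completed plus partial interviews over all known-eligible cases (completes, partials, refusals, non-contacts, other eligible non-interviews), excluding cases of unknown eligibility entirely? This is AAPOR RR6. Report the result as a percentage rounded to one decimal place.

No contact after all attempts = 43 + 33 = 76
Screened out, ineligible = 21 + 66 = 87
Num → 214 + 35 = 249
Base → 214 + 35 + 106 + 76 + 11 = 442
RR6 = 249 / 442 = 0.5633

56.3%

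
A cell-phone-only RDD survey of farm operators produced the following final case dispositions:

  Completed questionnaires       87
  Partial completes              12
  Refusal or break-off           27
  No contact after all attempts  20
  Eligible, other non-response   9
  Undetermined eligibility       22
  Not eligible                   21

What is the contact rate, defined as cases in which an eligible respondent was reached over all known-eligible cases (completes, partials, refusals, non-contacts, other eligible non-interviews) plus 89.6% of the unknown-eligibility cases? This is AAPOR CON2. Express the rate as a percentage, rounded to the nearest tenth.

77.3%

Num = 87 + 12 + 27 + 9 = 135
Known eligible = 87 + 12 + 27 + 20 + 9 = 155
Estimated eligible among unknowns = 0.8960 × 22 = 19.71
Denominator = 155 + 19.71 = 174.71
CON2 = 135 / 174.71 = 0.7727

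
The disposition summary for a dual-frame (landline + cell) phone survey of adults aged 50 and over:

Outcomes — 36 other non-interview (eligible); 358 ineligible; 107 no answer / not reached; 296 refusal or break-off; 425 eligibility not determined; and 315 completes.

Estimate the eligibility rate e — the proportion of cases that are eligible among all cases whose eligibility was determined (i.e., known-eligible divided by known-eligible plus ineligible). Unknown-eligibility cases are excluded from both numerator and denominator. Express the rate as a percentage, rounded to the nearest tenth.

Known eligible → 315 + 296 + 107 + 36 = 754
e = 754 / (754 + 358) = 754 / 1112 = 0.6781

67.8%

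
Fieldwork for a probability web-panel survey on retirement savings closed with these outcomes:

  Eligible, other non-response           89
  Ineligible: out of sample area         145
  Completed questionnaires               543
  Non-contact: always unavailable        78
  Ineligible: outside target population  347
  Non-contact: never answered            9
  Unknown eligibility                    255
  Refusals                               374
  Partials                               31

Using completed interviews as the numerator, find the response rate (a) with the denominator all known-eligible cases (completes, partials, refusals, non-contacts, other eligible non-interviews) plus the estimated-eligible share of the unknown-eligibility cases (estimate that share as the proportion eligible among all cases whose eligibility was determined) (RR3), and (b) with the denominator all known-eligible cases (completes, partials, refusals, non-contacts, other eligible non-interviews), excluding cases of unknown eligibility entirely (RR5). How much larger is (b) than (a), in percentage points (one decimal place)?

No answer / not reached = 9 + 78 = 87
Out of scope = 347 + 145 = 492
Numerator = 543
Known eligible = 543 + 31 + 374 + 87 + 89 = 1124
e = 1124 / (1124 + 492) = 1124 / 1616 = 0.6955
Estimated eligible among unknowns = 0.6955 × 255 = 177.35
Denominator = 1124 + 177.35 = 1301.35
RR3 = 543 / 1301.35 = 0.4173
Denominator = 543 + 31 + 374 + 87 + 89 = 1124
RR5 = 543 / 1124 = 0.4831
Difference = 48.31 − 41.73 = 6.58 percentage points

6.6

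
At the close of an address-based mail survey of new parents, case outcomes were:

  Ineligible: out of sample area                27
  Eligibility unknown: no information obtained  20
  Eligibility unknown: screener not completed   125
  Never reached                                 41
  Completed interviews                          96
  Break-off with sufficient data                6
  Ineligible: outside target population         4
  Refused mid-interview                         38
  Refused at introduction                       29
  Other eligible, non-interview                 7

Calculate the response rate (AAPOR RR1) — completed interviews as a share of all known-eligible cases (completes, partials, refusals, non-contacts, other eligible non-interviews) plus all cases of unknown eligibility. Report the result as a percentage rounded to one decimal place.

Refusals = 29 + 38 = 67
Eligibility not determined = 125 + 20 = 145
Screened out, ineligible = 4 + 27 = 31
Top = 96
Denominator = 96 + 6 + 67 + 41 + 7 + 145 = 362
RR1 = 96 / 362 = 0.2652

26.5%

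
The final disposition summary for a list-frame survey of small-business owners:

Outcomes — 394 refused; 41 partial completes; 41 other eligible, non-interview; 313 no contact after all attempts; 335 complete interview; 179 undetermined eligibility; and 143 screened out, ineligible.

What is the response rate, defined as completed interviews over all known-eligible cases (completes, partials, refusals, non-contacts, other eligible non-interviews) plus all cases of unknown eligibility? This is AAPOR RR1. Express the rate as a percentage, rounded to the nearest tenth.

Top = 335
Base = 335 + 41 + 394 + 313 + 41 + 179 = 1303
RR1 = 335 / 1303 = 0.2571

25.7%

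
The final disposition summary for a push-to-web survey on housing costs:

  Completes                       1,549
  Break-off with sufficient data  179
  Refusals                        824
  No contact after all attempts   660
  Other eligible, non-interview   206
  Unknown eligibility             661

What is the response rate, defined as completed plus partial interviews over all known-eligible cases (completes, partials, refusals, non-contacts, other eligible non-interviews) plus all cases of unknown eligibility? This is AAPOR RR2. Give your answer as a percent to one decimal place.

42.4%

Num = 1549 + 179 = 1728
Base = 1549 + 179 + 824 + 660 + 206 + 661 = 4079
RR2 = 1728 / 4079 = 0.4236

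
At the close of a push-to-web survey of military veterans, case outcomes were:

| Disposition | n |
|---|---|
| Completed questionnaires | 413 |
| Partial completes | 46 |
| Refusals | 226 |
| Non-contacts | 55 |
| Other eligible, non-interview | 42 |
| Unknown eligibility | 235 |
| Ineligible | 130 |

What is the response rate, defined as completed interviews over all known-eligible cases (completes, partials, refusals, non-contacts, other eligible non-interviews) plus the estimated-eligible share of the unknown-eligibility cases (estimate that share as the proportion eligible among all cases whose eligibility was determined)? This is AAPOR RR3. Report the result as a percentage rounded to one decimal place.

Num → 413
Eligible (known) → 413 + 46 + 226 + 55 + 42 = 782
e = 782 / (782 + 130) = 782 / 912 = 0.8575
Estimated eligible among unknowns → 0.8575 × 235 = 201.51
Denom → 782 + 201.51 = 983.51
RR3 = 413 / 983.51 = 0.4199

42.0%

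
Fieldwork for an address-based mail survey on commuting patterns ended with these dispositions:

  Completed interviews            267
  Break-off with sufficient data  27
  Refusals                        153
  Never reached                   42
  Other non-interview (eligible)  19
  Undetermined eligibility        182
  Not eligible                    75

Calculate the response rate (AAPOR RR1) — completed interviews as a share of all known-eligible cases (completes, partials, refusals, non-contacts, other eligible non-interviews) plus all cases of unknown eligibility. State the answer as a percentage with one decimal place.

Num → 267
Denom → 267 + 27 + 153 + 42 + 19 + 182 = 690
RR1 = 267 / 690 = 0.3870

38.7%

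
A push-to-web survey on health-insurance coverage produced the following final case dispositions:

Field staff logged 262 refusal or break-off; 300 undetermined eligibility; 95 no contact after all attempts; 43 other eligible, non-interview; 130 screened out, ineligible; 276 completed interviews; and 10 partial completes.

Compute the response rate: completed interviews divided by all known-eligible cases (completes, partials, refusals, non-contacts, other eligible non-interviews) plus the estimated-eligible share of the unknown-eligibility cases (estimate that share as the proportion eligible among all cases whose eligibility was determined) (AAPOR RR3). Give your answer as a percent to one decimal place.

Top: 276
Known eligible: 276 + 10 + 262 + 95 + 43 = 686
e = 686 / (686 + 130) = 686 / 816 = 0.8407
Estimated eligible among unknowns: 0.8407 × 300 = 252.21
Denominator: 686 + 252.21 = 938.21
RR3 = 276 / 938.21 = 0.2942

29.4%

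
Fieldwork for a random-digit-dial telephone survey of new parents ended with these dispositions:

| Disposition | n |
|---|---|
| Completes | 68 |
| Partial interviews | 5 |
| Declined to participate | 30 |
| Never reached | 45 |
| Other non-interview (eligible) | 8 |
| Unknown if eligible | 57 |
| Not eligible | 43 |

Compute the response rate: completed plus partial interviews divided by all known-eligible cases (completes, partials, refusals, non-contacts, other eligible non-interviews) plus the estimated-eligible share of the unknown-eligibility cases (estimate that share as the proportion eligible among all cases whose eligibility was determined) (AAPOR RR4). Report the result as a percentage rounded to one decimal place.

Numerator → 68 + 5 = 73
Eligible (known) → 68 + 5 + 30 + 45 + 8 = 156
e = 156 / (156 + 43) = 156 / 199 = 0.7839
Eligible share of unknowns → 0.7839 × 57 = 44.68
Denom → 156 + 44.68 = 200.68
RR4 = 73 / 200.68 = 0.3638

36.4%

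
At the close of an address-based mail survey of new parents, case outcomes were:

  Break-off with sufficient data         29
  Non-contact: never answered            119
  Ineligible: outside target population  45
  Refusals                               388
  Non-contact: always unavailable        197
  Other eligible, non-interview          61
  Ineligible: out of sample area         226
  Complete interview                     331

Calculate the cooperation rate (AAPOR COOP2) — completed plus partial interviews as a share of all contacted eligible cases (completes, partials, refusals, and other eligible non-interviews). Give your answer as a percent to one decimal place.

44.5%

No answer / not reached = 119 + 197 = 316
Ineligible = 45 + 226 = 271
Num = 331 + 29 = 360
Denom = 331 + 29 + 388 + 61 = 809
COOP2 = 360 / 809 = 0.4450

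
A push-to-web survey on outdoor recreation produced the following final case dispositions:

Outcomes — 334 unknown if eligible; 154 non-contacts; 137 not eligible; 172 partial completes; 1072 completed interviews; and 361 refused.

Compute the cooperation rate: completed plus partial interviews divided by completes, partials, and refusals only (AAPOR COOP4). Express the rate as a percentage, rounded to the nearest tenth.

Top: 1072 + 172 = 1244
Denom: 1072 + 172 + 361 = 1605
COOP4 = 1244 / 1605 = 0.7751

77.5%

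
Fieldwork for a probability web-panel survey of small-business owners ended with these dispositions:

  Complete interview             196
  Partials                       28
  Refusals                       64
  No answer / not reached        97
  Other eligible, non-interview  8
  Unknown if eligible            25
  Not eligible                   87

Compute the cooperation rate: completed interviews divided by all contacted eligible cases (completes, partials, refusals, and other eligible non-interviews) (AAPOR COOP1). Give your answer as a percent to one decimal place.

66.2%

Num: 196
Denom: 196 + 28 + 64 + 8 = 296
COOP1 = 196 / 296 = 0.6622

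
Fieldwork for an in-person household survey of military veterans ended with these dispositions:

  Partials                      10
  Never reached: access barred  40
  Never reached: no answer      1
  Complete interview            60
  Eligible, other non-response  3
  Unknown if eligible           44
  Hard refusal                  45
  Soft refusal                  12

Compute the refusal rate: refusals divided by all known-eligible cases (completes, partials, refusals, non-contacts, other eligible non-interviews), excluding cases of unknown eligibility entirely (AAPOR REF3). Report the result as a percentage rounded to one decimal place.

Refusals = 45 + 12 = 57
No contact after all attempts = 1 + 40 = 41
Top: 57
Base: 60 + 10 + 57 + 41 + 3 = 171
REF3 = 57 / 171 = 0.3333

33.3%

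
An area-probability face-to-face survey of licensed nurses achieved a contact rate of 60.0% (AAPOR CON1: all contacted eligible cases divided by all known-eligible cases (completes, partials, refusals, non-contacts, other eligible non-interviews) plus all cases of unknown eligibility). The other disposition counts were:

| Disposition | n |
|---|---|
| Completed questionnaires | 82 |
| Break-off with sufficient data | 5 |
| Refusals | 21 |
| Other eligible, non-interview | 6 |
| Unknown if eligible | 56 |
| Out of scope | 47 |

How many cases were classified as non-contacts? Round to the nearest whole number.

Top = 82 + 5 + 21 + 6 = 114
CON1 = 114 / D = 0.600
D = 114 / 0.600 = 190.0
Remaining denominator categories sum to 170
non-contacts = 190.0 − 170 ≈ 20

20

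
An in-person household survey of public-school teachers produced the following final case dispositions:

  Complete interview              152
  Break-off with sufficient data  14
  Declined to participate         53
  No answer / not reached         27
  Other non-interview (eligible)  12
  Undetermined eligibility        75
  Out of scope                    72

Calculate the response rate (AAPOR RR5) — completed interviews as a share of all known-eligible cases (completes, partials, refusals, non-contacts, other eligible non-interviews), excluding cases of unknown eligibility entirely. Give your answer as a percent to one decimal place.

58.9%

Numerator = 152
Base = 152 + 14 + 53 + 27 + 12 = 258
RR5 = 152 / 258 = 0.5891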